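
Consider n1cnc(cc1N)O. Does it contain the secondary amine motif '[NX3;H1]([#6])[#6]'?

The pattern [NX3;H1]([#6])[#6] describes a trivalent nitrogen with one H, bonded to two carbons — a secondary amine.
The closest candidate here is a primary amino group (-NH2), but the nitrogen has H2 and only one carbon neighbour. No other fragment satisfies the full query, so there is no match.

No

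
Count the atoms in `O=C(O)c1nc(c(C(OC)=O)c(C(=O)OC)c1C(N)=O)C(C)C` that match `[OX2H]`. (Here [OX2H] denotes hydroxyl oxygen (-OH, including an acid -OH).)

1

The query [OX2H] means: aliphatic oxygen with two connections, one of which is H — an -OH oxygen.
Check the 23 heavy atoms by environment: 1× n (aromatic, H0, X2) → no; 5× c (aromatic, H0, X3) → no; 4× C (H0, X3) → no; 4× O (H0, X1) → no; 1× O (H1, X2) → match; 1× C (H1, X4) → no; 4× C (H3, X4) → no; 2× O (H0, X2) → no; 1× N (H2, X3) → no.
That gives 1 matching atom.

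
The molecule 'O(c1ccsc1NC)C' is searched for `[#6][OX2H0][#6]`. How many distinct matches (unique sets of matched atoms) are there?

1

[#6][OX2H0][#6] is the SMARTS for an ether: an aliphatic oxygen bridging two carbons with no H on the oxygen.
Exactly one fragment in the molecule meets all constraints, giving 1 match.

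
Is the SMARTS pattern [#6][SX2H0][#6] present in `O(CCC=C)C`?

No

The pattern [#6][SX2H0][#6] describes an aliphatic sulfur bridging two carbons with no H on the sulfur — a thioether.
The closest candidate here is a methoxy ether (-OCH3), but the bridging atom is O, not S. No other fragment satisfies the full query, so there is no match.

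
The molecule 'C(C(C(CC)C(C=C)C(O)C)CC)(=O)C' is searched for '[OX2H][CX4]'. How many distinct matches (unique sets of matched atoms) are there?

1

[OX2H][CX4] is the SMARTS for an aliphatic alcohol: a hydroxyl oxygen bound to an sp3 (X4) carbon.
Exactly one fragment in the molecule meets all constraints, giving 1 match.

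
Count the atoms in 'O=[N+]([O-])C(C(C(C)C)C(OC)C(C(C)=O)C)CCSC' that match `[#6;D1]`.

Check the 20 heavy atoms by environment: 6× C (D1) → match; 6× C (D3) → no; 2× C (D2) → no; 1× O (D2) → no; 1× S (D2) → no; 1× N (charge +1, D3) → no; 1× O (charge -1, D1) → no; 2× O (D1) → no.
That gives 6 matching atoms.

6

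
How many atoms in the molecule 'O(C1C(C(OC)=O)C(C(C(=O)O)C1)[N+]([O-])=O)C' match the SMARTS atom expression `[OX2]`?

3

The query [OX2] means: aliphatic oxygen with two total connections — ether, hydroxyl, or ester single-bond O.
Check the 17 heavy atoms by environment: 7× C (X4) → no; 1× N (charge +1, X3) → no; 1× O (charge -1, X1) → no; 3× O (X1) → no; 2× C (X3) → no; 3× O (X2) → match.
That gives 3 matching atoms.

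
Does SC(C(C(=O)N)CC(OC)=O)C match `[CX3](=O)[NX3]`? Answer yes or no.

The pattern [CX3](=O)[NX3] describes a carbonyl carbon bonded to a trivalent nitrogen — an amide.
The molecule carries a primary amide (-C(=O)NH2), whose atoms satisfy every constraint of the query, so the pattern matches.

Yes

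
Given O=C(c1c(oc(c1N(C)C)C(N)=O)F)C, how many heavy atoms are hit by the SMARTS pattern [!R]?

The query [!R] means: !R matches any atom not in a ring.
Check the 15 heavy atoms by environment: 1× o (aromatic, in 5-ring) → no; 4× c (aromatic, in 5-ring) → no; 5× C (acyclic) → match; 2× O (acyclic) → match; 2× N (acyclic) → match; 1× F (acyclic) → match.
Summing the matching environments: 5 + 2 + 2 + 1 = 10 matching atoms.

10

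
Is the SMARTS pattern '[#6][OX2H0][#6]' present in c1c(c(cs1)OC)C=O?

The pattern [#6][OX2H0][#6] describes an aliphatic oxygen bridging two carbons with no H on the oxygen — an ether.
The molecule carries a methoxy ether (-OCH3), whose atoms satisfy every constraint of the query, so the pattern matches.

Yes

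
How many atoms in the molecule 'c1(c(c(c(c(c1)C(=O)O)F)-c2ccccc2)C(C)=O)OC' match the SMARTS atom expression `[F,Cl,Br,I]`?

1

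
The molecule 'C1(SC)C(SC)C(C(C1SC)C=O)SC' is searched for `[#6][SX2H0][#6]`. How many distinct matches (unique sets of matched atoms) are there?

4

[#6][SX2H0][#6] is the SMARTS for a thioether: an aliphatic sulfur bridging two carbons with no H on the sulfur.
The molecule carries 4 separate instances of a methylthio ether (-SCH3) meeting every constraint; each maps to a distinct set of atoms, giving 4 matches.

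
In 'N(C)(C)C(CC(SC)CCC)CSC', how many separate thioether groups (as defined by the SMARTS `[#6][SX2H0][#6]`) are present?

[#6][SX2H0][#6] is the SMARTS for a thioether: an aliphatic sulfur bridging two carbons with no H on the sulfur.
The molecule carries 2 separate instances of a methylthio ether (-SCH3) meeting every constraint; each maps to a distinct set of atoms, giving 2 matches.

2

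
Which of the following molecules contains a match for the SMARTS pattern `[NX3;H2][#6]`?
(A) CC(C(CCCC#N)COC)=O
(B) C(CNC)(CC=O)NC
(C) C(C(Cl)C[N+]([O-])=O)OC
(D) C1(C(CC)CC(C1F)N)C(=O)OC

D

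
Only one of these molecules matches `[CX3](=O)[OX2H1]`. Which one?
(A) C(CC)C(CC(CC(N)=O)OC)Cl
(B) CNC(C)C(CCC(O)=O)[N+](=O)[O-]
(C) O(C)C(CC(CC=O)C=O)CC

B

[CX3](=O)[OX2H1] describes an sp2 carbon double-bonded to O and single-bonded to an -OH oxygen (a carboxylic acid).
(A) has a primary amide (-C(=O)NH2) but the carbonyl is bonded to N, not to an -OH oxygen.
(B) contains a carboxylic acid group (-C(=O)OH), which satisfies every atom and bond constraint.
(C) has an aldehyde (-CHO) but there is no singly-bonded oxygen on the carbonyl carbon.
So the answer is (B).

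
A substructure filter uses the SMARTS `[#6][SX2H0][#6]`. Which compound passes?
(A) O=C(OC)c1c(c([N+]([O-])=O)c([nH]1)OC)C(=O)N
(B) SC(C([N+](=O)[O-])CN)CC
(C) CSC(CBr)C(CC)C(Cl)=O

[#6][SX2H0][#6] describes an aliphatic sulfur bridging two carbons with no H on the sulfur (a thioether).
(A) has a methoxy ether (-OCH3) but the bridging atom is O, not S.
(B) has a thiol (-SH) but the sulfur has H1, not H0 bridging two carbons.
(C) contains a methylthio ether (-SCH3), which satisfies every atom and bond constraint.
So the answer is (C).

C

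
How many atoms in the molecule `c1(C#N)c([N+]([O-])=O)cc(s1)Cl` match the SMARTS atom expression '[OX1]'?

2

The query [OX1] means: aliphatic oxygen with one total connection — typically a carbonyl =O or an oxide.
Check the 11 heavy atoms by environment: 1× s (aromatic, X2) → no; 4× c (aromatic, X3) → no; 1× N (charge +1, X3) → no; 1× O (charge -1, X1) → match; 1× O (X1) → match; 1× Cl (X1) → no; 1× C (X2) → no; 1× N (X1) → no.
Summing the matching environments: 1 + 1 = 2 matching atoms.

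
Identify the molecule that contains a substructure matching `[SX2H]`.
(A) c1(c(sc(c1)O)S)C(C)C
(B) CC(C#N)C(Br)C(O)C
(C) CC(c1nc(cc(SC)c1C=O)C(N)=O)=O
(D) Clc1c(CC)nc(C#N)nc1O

A

[SX2H] describes an aliphatic sulfur with two connections, one being H (a thiol).
(A) contains a thiol (-SH), which satisfies every atom and bond constraint.
(B) has a hydroxyl group (-OH) but it is an -OH, not an -SH.
(C) has a methylthio ether (-SCH3) but the sulfur has H0 (bonded to two carbons), not H1.
(D) has a hydroxyl group (-OH) but it is an -OH, not an -SH.
So the answer is (A).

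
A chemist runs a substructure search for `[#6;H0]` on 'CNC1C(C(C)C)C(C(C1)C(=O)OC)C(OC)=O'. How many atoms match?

2

Check the 18 heavy atoms by environment: 5× C (H1) → no; 1× C (H2) → no; 2× C (H0) → match; 4× O (H0) → no; 5× C (H3) → no; 1× N (H1) → no.
That gives 2 matching atoms.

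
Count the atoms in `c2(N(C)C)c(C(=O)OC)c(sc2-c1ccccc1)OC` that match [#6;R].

The query [#6;R] means: carbon that is part of a ring.
Check the 20 heavy atoms by environment: 1× s (aromatic, in 5-ring) → no; 4× c (aromatic, in 5-ring) → match; 6× c (aromatic, in 6-ring) → match; 1× N (acyclic) → no; 5× C (acyclic) → no; 3× O (acyclic) → no.
Summing the matching environments: 4 + 6 = 10 matching atoms.

10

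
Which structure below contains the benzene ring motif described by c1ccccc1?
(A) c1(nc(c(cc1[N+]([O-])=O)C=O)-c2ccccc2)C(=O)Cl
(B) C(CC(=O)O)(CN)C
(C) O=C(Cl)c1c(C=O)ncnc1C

c1ccccc1 describes six aromatic carbons in a ring (a benzene ring).
(A) contains a phenyl ring, which satisfies every atom and bond constraint.
(B) has a methyl group (-CH3) but no six-membered all-carbon aromatic ring is present.
(C) has a methyl group (-CH3) but no six-membered all-carbon aromatic ring is present.
So the answer is (A).

A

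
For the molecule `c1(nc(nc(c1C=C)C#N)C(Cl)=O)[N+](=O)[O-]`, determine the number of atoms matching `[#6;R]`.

The query [#6;R] means: carbon that is part of a ring.
Check the 16 heavy atoms by environment: 2× n (aromatic, in 6-ring) → no; 4× c (aromatic, in 6-ring) → match; 4× C (acyclic) → no; 2× O (acyclic) → no; 1× Cl (acyclic) → no; 1× N (acyclic) → no; 1× N (charge +1, acyclic) → no; 1× O (charge -1, acyclic) → no.
That gives 4 matching atoms.

4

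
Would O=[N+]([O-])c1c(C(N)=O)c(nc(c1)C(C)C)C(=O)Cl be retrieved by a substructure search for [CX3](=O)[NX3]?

Yes

The pattern [CX3](=O)[NX3] describes a carbonyl carbon bonded to a trivalent nitrogen — an amide.
The molecule carries a primary amide (-C(=O)NH2), whose atoms satisfy every constraint of the query, so the pattern matches.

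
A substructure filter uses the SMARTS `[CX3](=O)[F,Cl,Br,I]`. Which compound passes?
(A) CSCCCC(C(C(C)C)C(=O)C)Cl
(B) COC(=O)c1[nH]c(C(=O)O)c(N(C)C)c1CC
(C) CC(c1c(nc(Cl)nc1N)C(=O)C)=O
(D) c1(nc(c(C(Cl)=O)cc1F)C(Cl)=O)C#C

D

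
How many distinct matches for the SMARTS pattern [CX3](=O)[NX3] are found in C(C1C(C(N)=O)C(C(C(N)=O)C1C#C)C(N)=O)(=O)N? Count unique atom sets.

[CX3](=O)[NX3] is the SMARTS for an amide: a carbonyl carbon bonded to a trivalent nitrogen.
The molecule carries 4 separate instances of a primary amide (-C(=O)NH2) meeting every constraint; each maps to a distinct set of atoms, giving 4 matches.

4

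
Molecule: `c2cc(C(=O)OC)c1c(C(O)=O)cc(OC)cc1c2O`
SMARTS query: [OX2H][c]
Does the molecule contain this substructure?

Yes

The pattern [OX2H][c] describes a hydroxyl oxygen attached to an aromatic carbon — a phenol.
The molecule carries a hydroxyl group (-OH), whose atoms satisfy every constraint of the query, so the pattern matches.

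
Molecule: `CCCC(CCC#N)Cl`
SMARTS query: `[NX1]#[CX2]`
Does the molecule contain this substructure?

Yes

The pattern [NX1]#[CX2] describes a nitrogen triple-bonded to a two-connected carbon — a nitrile.
The molecule carries a nitrile (-C#N), whose atoms satisfy every constraint of the query, so the pattern matches.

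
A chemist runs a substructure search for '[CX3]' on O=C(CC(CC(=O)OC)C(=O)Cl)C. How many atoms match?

3

Check the 13 heavy atoms by environment: 5× C (X4) → no; 3× C (X3) → match; 3× O (X1) → no; 1× O (X2) → no; 1× Cl (X1) → no.
That gives 3 matching atoms.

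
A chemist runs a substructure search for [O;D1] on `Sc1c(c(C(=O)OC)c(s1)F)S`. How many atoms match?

1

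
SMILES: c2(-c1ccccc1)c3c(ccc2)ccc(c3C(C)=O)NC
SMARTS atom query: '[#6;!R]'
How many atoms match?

3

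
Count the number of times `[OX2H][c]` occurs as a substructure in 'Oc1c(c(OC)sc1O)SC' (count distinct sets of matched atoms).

2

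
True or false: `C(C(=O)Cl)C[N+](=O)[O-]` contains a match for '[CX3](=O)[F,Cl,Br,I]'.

True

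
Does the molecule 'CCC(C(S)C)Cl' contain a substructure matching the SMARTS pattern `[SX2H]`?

Yes

The pattern [SX2H] describes an aliphatic sulfur with two connections, one being H — a thiol.
The molecule carries a thiol (-SH), whose atoms satisfy every constraint of the query, so the pattern matches.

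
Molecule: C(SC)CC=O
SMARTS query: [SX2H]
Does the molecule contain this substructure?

No

The pattern [SX2H] describes an aliphatic sulfur with two connections, one being H — a thiol.
The closest candidate here is a methylthio ether (-SCH3), but the sulfur has H0 (bonded to two carbons), not H1. No other fragment satisfies the full query, so there is no match.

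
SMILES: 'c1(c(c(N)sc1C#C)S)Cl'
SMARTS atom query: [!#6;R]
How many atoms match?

1

The query [!#6;R] means: non-carbon atom that is part of a ring.
Check the 10 heavy atoms by environment: 1× s (aromatic, in 5-ring) → match; 4× c (aromatic, in 5-ring) → no; 2× C (acyclic) → no; 1× N (acyclic) → no; 1× S (acyclic) → no; 1× Cl (acyclic) → no.
That gives 1 matching atom.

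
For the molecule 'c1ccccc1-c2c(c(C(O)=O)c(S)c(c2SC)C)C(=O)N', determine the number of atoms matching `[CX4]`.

2

The query [CX4] means: C with X4: aliphatic carbon with exactly 4 total connections (bonds + H).
Check the 22 heavy atoms by environment: 12× c (aromatic, X3) → no; 2× C (X3) → no; 2× O (X1) → no; 1× O (X2) → no; 1× N (X3) → no; 2× S (X2) → no; 2× C (X4) → match.
That gives 2 matching atoms.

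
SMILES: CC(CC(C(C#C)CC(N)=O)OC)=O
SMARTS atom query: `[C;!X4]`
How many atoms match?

4

Check the 14 heavy atoms by environment: 6× C (X4) → no; 2× C (X2) → match; 1× O (X2) → no; 2× C (X3) → match; 2× O (X1) → no; 1× N (X3) → no.
Summing the matching environments: 2 + 2 = 4 matching atoms.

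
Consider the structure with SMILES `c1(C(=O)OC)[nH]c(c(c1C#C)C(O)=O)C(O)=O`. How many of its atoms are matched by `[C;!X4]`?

The query [C;!X4] means: aliphatic carbon that does not have four total connections.
Check the 17 heavy atoms by environment: 1× n (aromatic, X3) → no; 4× c (aromatic, X3) → no; 3× C (X3) → match; 3× O (X1) → no; 3× O (X2) → no; 2× C (X2) → match; 1× C (X4) → no.
Summing the matching environments: 3 + 2 = 5 matching atoms.

5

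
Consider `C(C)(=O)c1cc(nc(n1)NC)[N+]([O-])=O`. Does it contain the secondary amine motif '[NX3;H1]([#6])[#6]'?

Yes

The pattern [NX3;H1]([#6])[#6] describes a trivalent nitrogen with one H, bonded to two carbons — a secondary amine.
The molecule carries an N-methylamino group (-NHCH3), whose atoms satisfy every constraint of the query, so the pattern matches.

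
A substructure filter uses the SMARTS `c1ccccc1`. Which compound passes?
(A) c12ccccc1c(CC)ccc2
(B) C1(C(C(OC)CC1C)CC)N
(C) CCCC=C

c1ccccc1 describes six aromatic carbons in a ring (a benzene ring).
(A) contains the required atom environment, so the pattern matches.
(B) has a methyl group (-CH3) but no six-membered all-carbon aromatic ring is present.
(C) has a methyl group (-CH3) but no six-membered all-carbon aromatic ring is present.
So the answer is (A).

A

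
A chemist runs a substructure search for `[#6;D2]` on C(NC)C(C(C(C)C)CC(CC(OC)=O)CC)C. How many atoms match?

Check the 18 heavy atoms by environment: 4× C (D2) → match; 5× C (D3) → no; 1× N (D2) → no; 6× C (D1) → no; 1× O (D1) → no; 1× O (D2) → no.
That gives 4 matching atoms.

4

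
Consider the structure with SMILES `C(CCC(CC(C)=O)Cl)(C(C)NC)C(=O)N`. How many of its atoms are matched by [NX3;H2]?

1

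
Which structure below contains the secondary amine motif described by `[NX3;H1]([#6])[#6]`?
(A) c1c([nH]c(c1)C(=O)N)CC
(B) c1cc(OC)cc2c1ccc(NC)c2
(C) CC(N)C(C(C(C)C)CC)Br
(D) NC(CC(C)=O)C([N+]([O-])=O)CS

B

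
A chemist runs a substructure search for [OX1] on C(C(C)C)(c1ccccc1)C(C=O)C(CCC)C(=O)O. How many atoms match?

The query [OX1] means: aliphatic oxygen with one total connection — typically a carbonyl =O or an oxide.
Check the 20 heavy atoms by environment: 9× C (X4) → no; 2× C (X3) → no; 2× O (X1) → match; 1× O (X2) → no; 6× c (aromatic, X3) → no.
That gives 2 matching atoms.

2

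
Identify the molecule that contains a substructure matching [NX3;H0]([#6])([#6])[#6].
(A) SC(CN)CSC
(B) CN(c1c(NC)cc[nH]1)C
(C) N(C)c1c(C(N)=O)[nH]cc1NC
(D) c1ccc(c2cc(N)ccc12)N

B

[NX3;H0]([#6])([#6])[#6] describes a trivalent nitrogen with no H, bonded to three carbons (a tertiary amine).
(A) has a primary amino group (-NH2) but the nitrogen has H2, not H0 with three carbons.
(B) contains a dimethylamino group (-N(CH3)2), which satisfies every atom and bond constraint.
(C) has a primary amide (-C(=O)NH2) but the amide nitrogen has H2 and only one carbon neighbour.
(D) has a primary amino group (-NH2) but the nitrogen has H2, not H0 with three carbons.
So the answer is (B).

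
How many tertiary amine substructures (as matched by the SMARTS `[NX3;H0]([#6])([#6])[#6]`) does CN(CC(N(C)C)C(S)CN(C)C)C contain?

3

[NX3;H0]([#6])([#6])[#6] is the SMARTS for a tertiary amine: a trivalent nitrogen with no H, bonded to three carbons.
The molecule carries 3 separate instances of a dimethylamino group (-N(CH3)2) meeting every constraint; each maps to a distinct set of atoms, giving 3 matches.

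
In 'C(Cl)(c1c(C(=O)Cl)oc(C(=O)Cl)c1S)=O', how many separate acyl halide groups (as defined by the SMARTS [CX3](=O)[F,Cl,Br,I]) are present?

[CX3](=O)[F,Cl,Br,I] is the SMARTS for an acyl halide: a carbonyl carbon bonded to a halogen.
The molecule carries 3 separate instances of an acyl chloride (-C(=O)Cl) meeting every constraint; each maps to a distinct set of atoms, giving 3 matches.

3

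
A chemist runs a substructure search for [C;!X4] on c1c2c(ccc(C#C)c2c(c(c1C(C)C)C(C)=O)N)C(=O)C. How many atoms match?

The query [C;!X4] means: aliphatic carbon that does not have four total connections.
Check the 22 heavy atoms by environment: 10× c (aromatic, X3) → no; 2× C (X3) → match; 2× O (X1) → no; 5× C (X4) → no; 2× C (X2) → match; 1× N (X3) → no.
Summing the matching environments: 2 + 2 = 4 matching atoms.

4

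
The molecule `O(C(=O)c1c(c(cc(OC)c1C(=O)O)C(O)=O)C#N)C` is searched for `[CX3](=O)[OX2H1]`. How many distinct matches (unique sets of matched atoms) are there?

[CX3](=O)[OX2H1] is the SMARTS for a carboxylic acid: an sp2 carbon double-bonded to O and single-bonded to an -OH oxygen.
The molecule carries 2 separate instances of a carboxylic acid group (-C(=O)OH) meeting every constraint; each maps to a distinct set of atoms, giving 2 matches.

2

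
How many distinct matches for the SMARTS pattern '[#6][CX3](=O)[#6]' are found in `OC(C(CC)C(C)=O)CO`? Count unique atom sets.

[#6][CX3](=O)[#6] is the SMARTS for a ketone: a carbonyl carbon (no H) flanked by two carbons.
Exactly one fragment in the molecule meets all constraints, giving 1 match.

1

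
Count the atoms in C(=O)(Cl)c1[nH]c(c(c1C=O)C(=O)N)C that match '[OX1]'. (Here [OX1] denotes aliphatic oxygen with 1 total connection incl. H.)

3

The query [OX1] means: aliphatic oxygen with one total connection — typically a carbonyl =O or an oxide.
Check the 14 heavy atoms by environment: 1× n (aromatic, X3) → no; 4× c (aromatic, X3) → no; 3× C (X3) → no; 3× O (X1) → match; 1× N (X3) → no; 1× Cl (X1) → no; 1× C (X4) → no.
That gives 3 matching atoms.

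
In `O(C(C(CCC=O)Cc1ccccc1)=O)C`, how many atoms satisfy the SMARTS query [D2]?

The query [D2] means: atom with exactly two heavy-atom neighbours.
Check the 16 heavy atoms by environment: 4× C (D2) → match; 2× C (D3) → no; 2× O (D1) → no; 1× O (D2) → match; 1× C (D1) → no; 1× c (aromatic, D3) → no; 5× c (aromatic, D2) → match.
Summing the matching environments: 4 + 1 + 5 = 10 matching atoms.

10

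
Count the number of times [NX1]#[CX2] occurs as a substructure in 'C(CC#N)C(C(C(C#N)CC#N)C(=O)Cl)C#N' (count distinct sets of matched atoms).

[NX1]#[CX2] is the SMARTS for a nitrile: a nitrogen triple-bonded to a two-connected carbon.
The molecule carries 4 separate instances of a nitrile (-C#N) meeting every constraint; each maps to a distinct set of atoms, giving 4 matches.

4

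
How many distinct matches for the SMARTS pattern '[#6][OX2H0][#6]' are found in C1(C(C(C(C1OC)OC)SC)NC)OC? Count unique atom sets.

[#6][OX2H0][#6] is the SMARTS for an ether: an aliphatic oxygen bridging two carbons with no H on the oxygen.
The molecule carries 3 separate instances of a methoxy ether (-OCH3) meeting every constraint; each maps to a distinct set of atoms, giving 3 matches.

3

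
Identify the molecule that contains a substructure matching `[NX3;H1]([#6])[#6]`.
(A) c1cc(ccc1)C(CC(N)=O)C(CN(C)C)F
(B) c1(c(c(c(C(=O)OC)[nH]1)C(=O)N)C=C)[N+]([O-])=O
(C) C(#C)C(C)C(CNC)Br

C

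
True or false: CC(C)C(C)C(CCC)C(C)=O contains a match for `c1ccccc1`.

False

The pattern c1ccccc1 describes six aromatic carbons in a ring — a benzene ring.
The closest candidate here is a methyl group (-CH3), but no six-membered all-carbon aromatic ring is present. No other fragment satisfies the full query, so there is no match.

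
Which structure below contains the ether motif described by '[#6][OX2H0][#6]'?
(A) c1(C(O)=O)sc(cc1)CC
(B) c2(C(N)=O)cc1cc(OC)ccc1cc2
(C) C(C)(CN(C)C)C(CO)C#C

[#6][OX2H0][#6] describes an aliphatic oxygen bridging two carbons with no H on the oxygen (an ether).
(A) has a carboxylic acid group (-C(=O)OH) but the -OH oxygen has H1; the =O is OX1, not OX2.
(B) contains a methoxy ether (-OCH3), which satisfies every atom and bond constraint.
(C) has a hydroxyl group (-OH) but the oxygen has H1, not H0 bridging two carbons.
So the answer is (B).

B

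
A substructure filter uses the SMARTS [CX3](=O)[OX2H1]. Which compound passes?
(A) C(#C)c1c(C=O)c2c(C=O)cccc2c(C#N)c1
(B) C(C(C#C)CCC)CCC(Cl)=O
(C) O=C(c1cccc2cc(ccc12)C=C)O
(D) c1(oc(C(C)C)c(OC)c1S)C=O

C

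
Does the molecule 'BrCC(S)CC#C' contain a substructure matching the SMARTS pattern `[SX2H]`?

The pattern [SX2H] describes an aliphatic sulfur with two connections, one being H — a thiol.
The molecule carries a thiol (-SH), whose atoms satisfy every constraint of the query, so the pattern matches.

Yes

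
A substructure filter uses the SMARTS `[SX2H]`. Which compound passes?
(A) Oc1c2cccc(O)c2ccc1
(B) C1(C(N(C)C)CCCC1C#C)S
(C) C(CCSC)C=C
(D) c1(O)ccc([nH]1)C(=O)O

[SX2H] describes an aliphatic sulfur with two connections, one being H (a thiol).
(A) has a hydroxyl group (-OH) but it is an -OH, not an -SH.
(B) contains a thiol (-SH), which satisfies every atom and bond constraint.
(C) has a methylthio ether (-SCH3) but the sulfur has H0 (bonded to two carbons), not H1.
(D) has a hydroxyl group (-OH) but it is an -OH, not an -SH.
So the answer is (B).

B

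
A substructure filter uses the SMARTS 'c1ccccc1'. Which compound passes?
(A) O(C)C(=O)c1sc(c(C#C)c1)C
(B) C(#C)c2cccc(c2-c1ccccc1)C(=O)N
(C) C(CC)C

c1ccccc1 describes six aromatic carbons in a ring (a benzene ring).
(A) has a methyl group (-CH3) but no six-membered all-carbon aromatic ring is present.
(B) contains a phenyl ring, which satisfies every atom and bond constraint.
(C) has a methyl group (-CH3) but no six-membered all-carbon aromatic ring is present.
So the answer is (B).

B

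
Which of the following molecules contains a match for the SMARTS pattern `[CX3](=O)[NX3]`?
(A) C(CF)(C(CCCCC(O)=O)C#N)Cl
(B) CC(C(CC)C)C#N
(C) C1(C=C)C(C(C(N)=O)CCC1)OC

[CX3](=O)[NX3] describes a carbonyl carbon bonded to a trivalent nitrogen (an amide).
(A) has a nitrile (-C#N) but the nitrile N is NX1 (triple-bonded), not NX3.
(B) has a nitrile (-C#N) but the nitrile N is NX1 (triple-bonded), not NX3.
(C) contains a primary amide (-C(=O)NH2), which satisfies every atom and bond constraint.
So the answer is (C).

C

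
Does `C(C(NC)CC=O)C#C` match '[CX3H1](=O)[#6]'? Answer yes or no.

Yes

The pattern [CX3H1](=O)[#6] describes an sp2 carbon with one H, double-bonded to O and single-bonded to carbon — an aldehyde.
The molecule carries an aldehyde (-CHO), whose atoms satisfy every constraint of the query, so the pattern matches.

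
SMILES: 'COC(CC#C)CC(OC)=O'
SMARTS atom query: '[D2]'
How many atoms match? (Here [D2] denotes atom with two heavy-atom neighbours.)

The query [D2] means: atom with exactly two heavy-atom neighbours.
Check the 11 heavy atoms by environment: 3× C (D2) → match; 2× C (D3) → no; 2× O (D2) → match; 3× C (D1) → no; 1× O (D1) → no.
Summing the matching environments: 3 + 2 = 5 matching atoms.

5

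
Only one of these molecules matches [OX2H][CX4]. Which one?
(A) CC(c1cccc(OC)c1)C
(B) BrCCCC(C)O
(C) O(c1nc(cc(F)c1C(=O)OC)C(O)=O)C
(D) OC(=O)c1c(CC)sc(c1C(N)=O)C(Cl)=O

B

[OX2H][CX4] describes a hydroxyl oxygen bound to an sp3 (X4) carbon (an aliphatic alcohol).
(A) has a methoxy ether (-OCH3) but the oxygen has H0 (ether), not H1.
(B) contains a hydroxyl group (-OH), which satisfies every atom and bond constraint.
(C) has a carboxylic acid group (-C(=O)OH) but the -OH is on a CX3 carbonyl carbon, not a CX4 carbon.
(D) has a carboxylic acid group (-C(=O)OH) but the -OH is on a CX3 carbonyl carbon, not a CX4 carbon.
So the answer is (B).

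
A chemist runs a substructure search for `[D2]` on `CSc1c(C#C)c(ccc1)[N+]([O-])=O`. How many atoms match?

5

The query [D2] means: atom with exactly two heavy-atom neighbours.
Check the 13 heavy atoms by environment: 3× c (aromatic, D3) → no; 3× c (aromatic, D2) → match; 1× N (charge +1, D3) → no; 1× O (charge -1, D1) → no; 1× O (D1) → no; 1× S (D2) → match; 2× C (D1) → no; 1× C (D2) → match.
Summing the matching environments: 3 + 1 + 1 = 5 matching atoms.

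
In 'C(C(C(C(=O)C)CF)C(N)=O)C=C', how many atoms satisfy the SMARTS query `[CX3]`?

Check the 13 heavy atoms by environment: 5× C (X4) → no; 4× C (X3) → match; 2× O (X1) → no; 1× N (X3) → no; 1× F (X1) → no.
That gives 4 matching atoms.

4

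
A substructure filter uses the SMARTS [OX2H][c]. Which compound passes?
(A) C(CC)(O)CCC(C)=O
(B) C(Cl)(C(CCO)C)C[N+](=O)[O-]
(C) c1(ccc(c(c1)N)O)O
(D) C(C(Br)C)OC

C

[OX2H][c] describes a hydroxyl oxygen attached to an aromatic carbon (a phenol).
(A) has a hydroxyl group (-OH) but the -OH is on an aliphatic carbon, not an aromatic c.
(B) has a hydroxyl group (-OH) but the -OH is on an aliphatic carbon, not an aromatic c.
(C) contains a hydroxyl group (-OH), which satisfies every atom and bond constraint.
(D) has a methoxy ether (-OCH3) but the oxygen has H0, not H1.
So the answer is (C).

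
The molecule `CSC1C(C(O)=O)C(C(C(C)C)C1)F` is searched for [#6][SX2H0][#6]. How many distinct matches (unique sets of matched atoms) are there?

1

[#6][SX2H0][#6] is the SMARTS for a thioether: an aliphatic sulfur bridging two carbons with no H on the sulfur.
Exactly one fragment in the molecule meets all constraints, giving 1 match.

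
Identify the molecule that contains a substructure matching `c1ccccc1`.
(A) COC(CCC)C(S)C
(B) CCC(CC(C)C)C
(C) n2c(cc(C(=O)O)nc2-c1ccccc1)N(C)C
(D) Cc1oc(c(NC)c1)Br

C

c1ccccc1 describes six aromatic carbons in a ring (a benzene ring).
(A) has a methyl group (-CH3) but no six-membered all-carbon aromatic ring is present.
(B) has a methyl group (-CH3) but no six-membered all-carbon aromatic ring is present.
(C) contains a phenyl ring, which satisfies every atom and bond constraint.
(D) has a methyl group (-CH3) but no six-membered all-carbon aromatic ring is present.
So the answer is (C).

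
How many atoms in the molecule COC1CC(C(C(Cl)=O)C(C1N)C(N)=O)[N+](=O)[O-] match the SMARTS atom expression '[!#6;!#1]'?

9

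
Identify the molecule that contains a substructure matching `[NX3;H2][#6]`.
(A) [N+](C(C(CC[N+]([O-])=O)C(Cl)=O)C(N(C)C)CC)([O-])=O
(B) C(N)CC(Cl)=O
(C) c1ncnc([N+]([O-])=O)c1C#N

B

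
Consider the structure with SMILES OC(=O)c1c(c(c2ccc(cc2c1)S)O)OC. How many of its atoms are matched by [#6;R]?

The query [#6;R] means: carbon that is part of a ring.
Check the 17 heavy atoms by environment: 10× c (aromatic, in 6-ring) → match; 4× O (acyclic) → no; 2× C (acyclic) → no; 1× S (acyclic) → no.
That gives 10 matching atoms.

10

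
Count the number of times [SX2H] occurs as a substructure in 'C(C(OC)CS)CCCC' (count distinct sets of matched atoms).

1

[SX2H] is the SMARTS for a thiol: an aliphatic sulfur with two connections, one being H.
Exactly one fragment in the molecule meets all constraints, giving 1 match.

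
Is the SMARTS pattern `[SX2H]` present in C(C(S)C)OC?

The pattern [SX2H] describes an aliphatic sulfur with two connections, one being H — a thiol.
The molecule carries a thiol (-SH), whose atoms satisfy every constraint of the query, so the pattern matches.

Yes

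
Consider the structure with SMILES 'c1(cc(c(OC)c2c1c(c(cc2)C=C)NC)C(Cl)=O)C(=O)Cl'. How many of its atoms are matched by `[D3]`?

The query [D3] means: atom with exactly three heavy-atom neighbours.
Check the 22 heavy atoms by environment: 7× c (aromatic, D3) → match; 3× c (aromatic, D2) → no; 1× O (D2) → no; 3× C (D1) → no; 1× C (D2) → no; 2× C (D3) → match; 2× O (D1) → no; 2× Cl (D1) → no; 1× N (D2) → no.
Summing the matching environments: 7 + 2 = 9 matching atoms.

9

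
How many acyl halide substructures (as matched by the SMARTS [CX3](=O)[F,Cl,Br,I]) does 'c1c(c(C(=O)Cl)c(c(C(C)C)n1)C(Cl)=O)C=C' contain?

2

[CX3](=O)[F,Cl,Br,I] is the SMARTS for an acyl halide: a carbonyl carbon bonded to a halogen.
The molecule carries 2 separate instances of an acyl chloride (-C(=O)Cl) meeting every constraint; each maps to a distinct set of atoms, giving 2 matches.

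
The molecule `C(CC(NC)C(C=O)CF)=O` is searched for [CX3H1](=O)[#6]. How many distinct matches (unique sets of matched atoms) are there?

2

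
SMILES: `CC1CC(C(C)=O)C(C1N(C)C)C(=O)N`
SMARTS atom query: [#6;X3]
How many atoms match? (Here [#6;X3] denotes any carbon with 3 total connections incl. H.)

The query [#6;X3] means: any carbon (aromatic or not) with three total connections.
Check the 15 heavy atoms by environment: 9× C (X4) → no; 2× N (X3) → no; 2× C (X3) → match; 2× O (X1) → no.
That gives 2 matching atoms.

2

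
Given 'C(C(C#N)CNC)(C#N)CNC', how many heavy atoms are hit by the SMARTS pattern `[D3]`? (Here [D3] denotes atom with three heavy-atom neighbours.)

2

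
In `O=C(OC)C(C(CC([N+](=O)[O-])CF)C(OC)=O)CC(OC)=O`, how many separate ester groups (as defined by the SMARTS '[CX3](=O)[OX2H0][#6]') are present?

3

[CX3](=O)[OX2H0][#6] is the SMARTS for an ester: a carbonyl carbon bonded to an oxygen that is itself bonded to carbon (no H on that O).
The molecule carries 3 separate instances of a methyl-ester group (-C(=O)OCH3) meeting every constraint; each maps to a distinct set of atoms, giving 3 matches.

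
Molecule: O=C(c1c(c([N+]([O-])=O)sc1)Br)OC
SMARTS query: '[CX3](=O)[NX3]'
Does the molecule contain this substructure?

No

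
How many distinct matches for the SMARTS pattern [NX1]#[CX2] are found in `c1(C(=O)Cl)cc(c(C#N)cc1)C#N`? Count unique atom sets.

[NX1]#[CX2] is the SMARTS for a nitrile: a nitrogen triple-bonded to a two-connected carbon.
The molecule carries 2 separate instances of a nitrile (-C#N) meeting every constraint; each maps to a distinct set of atoms, giving 2 matches.

2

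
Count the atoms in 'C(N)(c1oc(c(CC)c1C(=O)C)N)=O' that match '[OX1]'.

2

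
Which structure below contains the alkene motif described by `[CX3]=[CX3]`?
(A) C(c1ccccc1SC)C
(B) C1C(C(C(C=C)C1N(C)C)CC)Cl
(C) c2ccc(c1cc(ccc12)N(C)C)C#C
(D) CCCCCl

[CX3]=[CX3] describes a non-aromatic C=C double bond between two sp2 carbons (an alkene).
(A) has an ethyl group (-CH2CH3) but its C-C bond is a single bond between CX4 carbons, not CX3=CX3.
(B) contains a vinyl group (-CH=CH2), which satisfies every atom and bond constraint.
(C) has an ethynyl group (-C#CH) but the C-C bond is a triple bond, not a double bond.
(D) has an ethyl group (-CH2CH3) but its C-C bond is a single bond between CX4 carbons, not CX3=CX3.
So the answer is (B).

B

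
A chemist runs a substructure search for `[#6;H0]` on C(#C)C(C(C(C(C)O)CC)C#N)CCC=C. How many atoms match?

2

The query [#6;H0] means: any carbon with no attached hydrogen.
Check the 16 heavy atoms by environment: 2× C (H3) → no; 6× C (H1) → no; 4× C (H2) → no; 2× C (H0) → match; 1× N (H0) → no; 1× O (H1) → no.
That gives 2 matching atoms.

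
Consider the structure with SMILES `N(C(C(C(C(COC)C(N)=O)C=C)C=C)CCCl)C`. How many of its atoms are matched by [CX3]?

The query [CX3] means: C with X3: aliphatic carbon with exactly 3 total connections.
Check the 19 heavy atoms by environment: 9× C (X4) → no; 1× O (X2) → no; 5× C (X3) → match; 2× N (X3) → no; 1× O (X1) → no; 1× Cl (X1) → no.
That gives 5 matching atoms.

5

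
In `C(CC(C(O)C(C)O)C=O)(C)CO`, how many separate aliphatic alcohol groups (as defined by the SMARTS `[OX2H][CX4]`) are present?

3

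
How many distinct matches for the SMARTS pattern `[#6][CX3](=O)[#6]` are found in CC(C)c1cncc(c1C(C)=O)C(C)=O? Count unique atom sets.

2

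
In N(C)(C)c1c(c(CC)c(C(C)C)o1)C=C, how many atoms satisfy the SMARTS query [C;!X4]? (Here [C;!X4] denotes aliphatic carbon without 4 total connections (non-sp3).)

Check the 15 heavy atoms by environment: 1× o (aromatic, X2) → no; 4× c (aromatic, X3) → no; 1× N (X3) → no; 7× C (X4) → no; 2× C (X3) → match.
That gives 2 matching atoms.

2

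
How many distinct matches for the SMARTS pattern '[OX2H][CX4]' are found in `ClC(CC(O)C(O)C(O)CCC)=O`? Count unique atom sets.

[OX2H][CX4] is the SMARTS for an aliphatic alcohol: a hydroxyl oxygen bound to an sp3 (X4) carbon.
The molecule carries 3 separate instances of a hydroxyl group (-OH) meeting every constraint; each maps to a distinct set of atoms, giving 3 matches.

3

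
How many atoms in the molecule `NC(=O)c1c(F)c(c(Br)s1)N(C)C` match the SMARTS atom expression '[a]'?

The query [a] means: a matches any aromatic atom.
Check the 13 heavy atoms by environment: 1× s (aromatic) → match; 4× c (aromatic) → match; 3× C → no; 1× O → no; 2× N → no; 1× F → no; 1× Br → no.
Summing the matching environments: 1 + 4 = 5 matching atoms.

5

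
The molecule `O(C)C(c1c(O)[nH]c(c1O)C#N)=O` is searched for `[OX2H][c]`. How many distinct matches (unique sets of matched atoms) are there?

2

[OX2H][c] is the SMARTS for a phenol: a hydroxyl oxygen attached to an aromatic carbon.
The molecule carries 2 separate instances of a hydroxyl group (-OH) meeting every constraint; each maps to a distinct set of atoms, giving 2 matches.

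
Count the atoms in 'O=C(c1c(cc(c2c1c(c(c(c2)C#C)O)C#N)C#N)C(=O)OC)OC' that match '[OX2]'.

3

The query [OX2] means: aliphatic oxygen with two total connections — ether, hydroxyl, or ester single-bond O.
Check the 25 heavy atoms by environment: 10× c (aromatic, X3) → no; 4× C (X2) → no; 2× N (X1) → no; 3× O (X2) → match; 2× C (X3) → no; 2× O (X1) → no; 2× C (X4) → no.
That gives 3 matching atoms.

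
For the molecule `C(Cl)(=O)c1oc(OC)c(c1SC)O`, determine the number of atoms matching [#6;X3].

The query [#6;X3] means: any carbon (aromatic or not) with three total connections.
Check the 13 heavy atoms by environment: 1× o (aromatic, X2) → no; 4× c (aromatic, X3) → match; 2× O (X2) → no; 2× C (X4) → no; 1× S (X2) → no; 1× C (X3) → match; 1× O (X1) → no; 1× Cl (X1) → no.
Summing the matching environments: 4 + 1 = 5 matching atoms.

5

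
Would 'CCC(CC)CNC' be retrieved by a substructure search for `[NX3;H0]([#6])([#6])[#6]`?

No

The pattern [NX3;H0]([#6])([#6])[#6] describes a trivalent nitrogen with no H, bonded to three carbons — a tertiary amine.
The closest candidate here is an N-methylamino group (-NHCH3), but the nitrogen still has one H (H1), not H0. No other fragment satisfies the full query, so there is no match.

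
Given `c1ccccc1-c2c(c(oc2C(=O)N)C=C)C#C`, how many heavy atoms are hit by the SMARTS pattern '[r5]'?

5

Check the 18 heavy atoms by environment: 1× o (aromatic, in 5-ring) → match; 4× c (aromatic, in 5-ring) → match; 6× c (aromatic, in 6-ring) → no; 5× C (acyclic) → no; 1× O (acyclic) → no; 1× N (acyclic) → no.
Summing the matching environments: 1 + 4 = 5 matching atoms.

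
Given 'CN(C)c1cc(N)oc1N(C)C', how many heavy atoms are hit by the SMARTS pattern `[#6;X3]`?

4

The query [#6;X3] means: any carbon (aromatic or not) with three total connections.
Check the 12 heavy atoms by environment: 1× o (aromatic, X2) → no; 4× c (aromatic, X3) → match; 3× N (X3) → no; 4× C (X4) → no.
That gives 4 matching atoms.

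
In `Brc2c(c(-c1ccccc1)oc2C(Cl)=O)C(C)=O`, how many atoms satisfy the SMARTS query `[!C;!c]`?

The query [!C;!c] means: neither aliphatic nor aromatic carbon — same as [!#6].
Check the 18 heavy atoms by environment: 1× o (aromatic) → match; 10× c (aromatic) → no; 3× C → no; 2× O → match; 1× Br → match; 1× Cl → match.
Summing the matching environments: 1 + 2 + 1 + 1 = 5 matching atoms.

5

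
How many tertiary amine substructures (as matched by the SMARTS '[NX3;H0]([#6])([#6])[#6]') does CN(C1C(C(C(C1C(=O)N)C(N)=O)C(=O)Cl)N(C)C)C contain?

[NX3;H0]([#6])([#6])[#6] is the SMARTS for a tertiary amine: a trivalent nitrogen with no H, bonded to three carbons.
The molecule carries 2 separate instances of a dimethylamino group (-N(CH3)2) meeting every constraint; each maps to a distinct set of atoms, giving 2 matches.

2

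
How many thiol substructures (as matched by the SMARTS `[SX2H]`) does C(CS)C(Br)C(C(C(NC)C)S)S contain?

3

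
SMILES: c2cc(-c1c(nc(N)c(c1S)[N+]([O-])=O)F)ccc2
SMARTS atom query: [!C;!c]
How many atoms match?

The query [!C;!c] means: neither aliphatic nor aromatic carbon — same as [!#6].
Check the 18 heavy atoms by environment: 1× n (aromatic) → match; 11× c (aromatic) → no; 1× N → match; 1× N (charge +1) → match; 1× O (charge -1) → match; 1× O → match; 1× F → match; 1× S → match.
Summing the matching environments: 1 + 1 + 1 + 1 + 1 + 1 + 1 = 7 matching atoms.

7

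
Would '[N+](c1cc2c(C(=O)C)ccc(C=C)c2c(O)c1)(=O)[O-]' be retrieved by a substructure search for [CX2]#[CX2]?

No

The pattern [CX2]#[CX2] describes a carbon-carbon triple bond — an alkyne.
The closest candidate here is a vinyl group (-CH=CH2), but the C=C is a double bond; both carbons are CX3, not CX2. No other fragment satisfies the full query, so there is no match.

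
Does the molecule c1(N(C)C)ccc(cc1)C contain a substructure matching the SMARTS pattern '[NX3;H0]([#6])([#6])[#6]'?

Yes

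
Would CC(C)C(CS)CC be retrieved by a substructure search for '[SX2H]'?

Yes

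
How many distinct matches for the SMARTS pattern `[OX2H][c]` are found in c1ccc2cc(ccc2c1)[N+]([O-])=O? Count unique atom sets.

0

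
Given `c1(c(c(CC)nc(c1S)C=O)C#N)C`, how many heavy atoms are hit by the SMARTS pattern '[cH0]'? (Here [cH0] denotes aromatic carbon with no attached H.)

5

The query [cH0] means: aromatic carbon with no attached hydrogen (substituted or ring-fusion).
Check the 14 heavy atoms by environment: 1× n (aromatic, H0) → no; 5× c (aromatic, H0) → match; 2× C (H3) → no; 1× C (H0) → no; 1× N (H0) → no; 1× C (H2) → no; 1× C (H1) → no; 1× O (H0) → no; 1× S (H1) → no.
That gives 5 matching atoms.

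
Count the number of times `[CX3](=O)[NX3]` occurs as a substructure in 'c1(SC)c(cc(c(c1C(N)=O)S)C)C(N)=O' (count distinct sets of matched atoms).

[CX3](=O)[NX3] is the SMARTS for an amide: a carbonyl carbon bonded to a trivalent nitrogen.
The molecule carries 2 separate instances of a primary amide (-C(=O)NH2) meeting every constraint; each maps to a distinct set of atoms, giving 2 matches.

2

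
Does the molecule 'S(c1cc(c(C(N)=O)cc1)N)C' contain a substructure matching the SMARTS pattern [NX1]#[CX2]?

No

The pattern [NX1]#[CX2] describes a nitrogen triple-bonded to a two-connected carbon — a nitrile.
The closest candidate here is a primary amide (-C(=O)NH2), but the nitrogen is NX3, not NX1. No other fragment satisfies the full query, so there is no match.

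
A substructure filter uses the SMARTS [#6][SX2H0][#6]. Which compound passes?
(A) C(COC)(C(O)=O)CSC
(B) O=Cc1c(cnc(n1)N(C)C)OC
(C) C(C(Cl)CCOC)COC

[#6][SX2H0][#6] describes an aliphatic sulfur bridging two carbons with no H on the sulfur (a thioether).
(A) contains a methylthio ether (-SCH3), which satisfies every atom and bond constraint.
(B) has a methoxy ether (-OCH3) but the bridging atom is O, not S.
(C) has a methoxy ether (-OCH3) but the bridging atom is O, not S.
So the answer is (A).

A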